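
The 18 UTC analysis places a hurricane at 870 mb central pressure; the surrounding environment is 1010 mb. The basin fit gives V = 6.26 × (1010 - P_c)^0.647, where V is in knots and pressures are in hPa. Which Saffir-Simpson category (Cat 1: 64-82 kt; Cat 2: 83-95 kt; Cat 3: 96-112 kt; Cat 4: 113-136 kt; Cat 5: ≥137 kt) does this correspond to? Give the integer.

ΔP = 1010 − 870 = 140 mb.
V ≈ 6.26 × 140^0.647 = 6.26 × 24.46 ≈ 153 kt.
153 kt falls in the Category 5 band.

5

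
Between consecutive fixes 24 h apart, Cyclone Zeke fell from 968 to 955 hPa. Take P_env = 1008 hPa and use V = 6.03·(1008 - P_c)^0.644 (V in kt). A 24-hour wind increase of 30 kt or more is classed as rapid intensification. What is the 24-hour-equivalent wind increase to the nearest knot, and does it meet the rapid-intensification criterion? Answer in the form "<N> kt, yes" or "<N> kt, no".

13 kt, no

V₁: ΔP = 40, V ≈ 6.03 × 40^0.644 ≈ 64.87 kt.
V₂: ΔP = 53, V ≈ 6.03 × 53^0.644 ≈ 77.76 kt.
ΔV over 24 h = 12.89 kt → 24 h equivalent = 12.89 × 24/24 ≈ 12.89 kt.
13 kt < 30 kt ⇒ not rapid intensification.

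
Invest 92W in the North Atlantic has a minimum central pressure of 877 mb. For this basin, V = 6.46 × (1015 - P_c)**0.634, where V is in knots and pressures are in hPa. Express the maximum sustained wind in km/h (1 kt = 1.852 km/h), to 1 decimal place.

272.0 km/h

ΔP = 1015 − 877 = 138 mb.
V ≈ 6.46 × 138^0.634 = 6.46 × 22.734 ≈ 146.864 kt.
146.864 × 1.852 ≈ 271.99 km/h → 272.0 km/h.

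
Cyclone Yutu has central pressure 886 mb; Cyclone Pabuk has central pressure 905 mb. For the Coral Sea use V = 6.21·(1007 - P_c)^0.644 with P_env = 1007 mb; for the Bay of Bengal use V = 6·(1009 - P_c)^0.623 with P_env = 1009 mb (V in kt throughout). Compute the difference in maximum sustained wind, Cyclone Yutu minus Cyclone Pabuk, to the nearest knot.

Cyclone Yutu: ΔP = 121; V ≈ 6.21 × 121^0.644 ≈ 136.27 kt.
Cyclone Pabuk: ΔP = 104; V ≈ 6 × 104^0.623 ≈ 108.33 kt.
Difference ≈ 136.27 − 108.33 = 27.94 → 28 kt.

28 kt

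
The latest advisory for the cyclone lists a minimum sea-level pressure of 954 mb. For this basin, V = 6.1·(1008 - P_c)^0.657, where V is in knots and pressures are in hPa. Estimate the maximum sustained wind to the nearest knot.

84 kt

ΔP = 1008 − 954 = 54 mb.
54^0.657 ≈ 13.746.
V ≈ 6.1 × 13.746 ≈ 83.9 kt.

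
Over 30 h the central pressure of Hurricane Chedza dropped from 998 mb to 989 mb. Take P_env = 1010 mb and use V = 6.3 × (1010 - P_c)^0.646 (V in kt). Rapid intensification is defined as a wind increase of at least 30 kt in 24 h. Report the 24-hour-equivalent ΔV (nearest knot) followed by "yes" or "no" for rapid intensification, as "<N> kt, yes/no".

11 kt, no

V₁: ΔP = 12, V ≈ 6.3 × 12^0.646 ≈ 31.37 kt.
V₂: ΔP = 21, V ≈ 6.3 × 21^0.646 ≈ 45.03 kt.
ΔV over 30 h = 13.66 kt → 24 h equivalent = 13.66 × 24/30 ≈ 10.93 kt.
11 kt < 30 kt ⇒ not rapid intensification.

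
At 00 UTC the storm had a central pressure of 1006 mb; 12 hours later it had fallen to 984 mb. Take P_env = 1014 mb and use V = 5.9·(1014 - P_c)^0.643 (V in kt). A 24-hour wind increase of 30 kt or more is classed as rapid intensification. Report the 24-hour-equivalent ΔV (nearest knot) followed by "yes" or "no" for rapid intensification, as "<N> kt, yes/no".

60 kt, yes

V₁: ΔP = 8, V ≈ 5.9 × 8^0.643 ≈ 22.47 kt.
V₂: ΔP = 30, V ≈ 5.9 × 30^0.643 ≈ 52.56 kt.
ΔV over 12 h = 30.09 kt → 24 h equivalent = 30.09 × 24/12 ≈ 60.18 kt.
60 kt ≥ 30 kt ⇒ rapid intensification.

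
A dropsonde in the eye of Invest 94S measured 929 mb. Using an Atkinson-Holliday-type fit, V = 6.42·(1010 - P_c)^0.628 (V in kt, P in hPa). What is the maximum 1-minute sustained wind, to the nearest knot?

ΔP = 1010 − 929 = 81 mb.
81^0.628 ≈ 15.795.
V ≈ 6.42 × 15.795 ≈ 101.4 kt.

101 kt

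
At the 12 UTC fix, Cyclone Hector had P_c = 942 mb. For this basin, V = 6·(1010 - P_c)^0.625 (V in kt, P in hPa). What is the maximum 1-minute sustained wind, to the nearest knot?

ΔP = 1010 − 942 = 68 mb.
68^0.625 ≈ 13.974.
V ≈ 6 × 13.974 ≈ 83.8 kt.

84 kt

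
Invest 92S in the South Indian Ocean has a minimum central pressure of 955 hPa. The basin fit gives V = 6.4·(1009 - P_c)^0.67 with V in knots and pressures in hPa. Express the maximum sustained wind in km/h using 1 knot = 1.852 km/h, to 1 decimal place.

171.6 km/h

ΔP = 1009 − 955 = 54 hPa.
V ≈ 6.4 × 54^0.67 = 6.4 × 14.478 ≈ 92.658 kt.
92.658 × 1.852 ≈ 171.60 km/h → 171.6 km/h.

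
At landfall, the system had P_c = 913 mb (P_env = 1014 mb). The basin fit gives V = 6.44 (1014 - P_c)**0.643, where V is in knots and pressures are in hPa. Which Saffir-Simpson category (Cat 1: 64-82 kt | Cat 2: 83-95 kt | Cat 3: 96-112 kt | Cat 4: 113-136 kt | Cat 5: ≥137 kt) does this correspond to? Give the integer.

ΔP = 1014 − 913 = 101 mb.
V ≈ 6.44 × 101^0.643 = 6.44 × 19.44 ≈ 125 kt.
125 kt falls in the Category 4 band.

4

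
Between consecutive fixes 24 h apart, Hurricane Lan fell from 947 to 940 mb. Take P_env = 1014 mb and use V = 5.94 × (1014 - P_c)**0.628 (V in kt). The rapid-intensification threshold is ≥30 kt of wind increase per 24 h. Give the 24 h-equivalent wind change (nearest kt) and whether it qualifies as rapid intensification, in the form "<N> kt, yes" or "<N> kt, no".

5 kt, no

V₁: ΔP = 67, V ≈ 5.94 × 67^0.628 ≈ 83.28 kt.
V₂: ΔP = 74, V ≈ 5.94 × 74^0.628 ≈ 88.65 kt.
ΔV over 24 h = 5.37 kt → 24 h equivalent = 5.37 × 24/24 ≈ 5.37 kt.
5 kt < 30 kt ⇒ not rapid intensification.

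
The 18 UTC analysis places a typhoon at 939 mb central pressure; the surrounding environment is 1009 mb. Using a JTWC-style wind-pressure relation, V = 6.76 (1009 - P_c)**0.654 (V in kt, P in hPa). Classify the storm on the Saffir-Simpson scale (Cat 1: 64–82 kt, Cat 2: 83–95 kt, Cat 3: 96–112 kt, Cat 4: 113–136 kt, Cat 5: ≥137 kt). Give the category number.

ΔP = 1009 − 939 = 70 mb.
V ≈ 6.76 × 70^0.654 = 6.76 × 16.10 ≈ 109 kt.
109 kt falls in the Category 3 band.

3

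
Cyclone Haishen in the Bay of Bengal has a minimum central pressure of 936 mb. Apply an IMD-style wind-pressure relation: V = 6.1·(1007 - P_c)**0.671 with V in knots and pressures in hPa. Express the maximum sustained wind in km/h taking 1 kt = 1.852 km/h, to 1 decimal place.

ΔP = 1007 − 936 = 71 mb.
V ≈ 6.1 × 71^0.671 = 6.1 × 17.466 ≈ 106.543 kt.
106.543 × 1.852 ≈ 197.32 km/h → 197.3 km/h.

197.3 km/h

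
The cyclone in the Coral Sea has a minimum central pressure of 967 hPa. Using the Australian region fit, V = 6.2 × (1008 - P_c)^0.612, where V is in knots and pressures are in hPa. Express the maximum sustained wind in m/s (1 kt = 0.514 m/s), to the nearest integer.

ΔP = 1008 − 967 = 41 hPa.
V ≈ 6.2 × 41^0.612 = 6.2 × 9.706 ≈ 60.175 kt.
60.175 × 0.514 ≈ 30.93 m/s → 31 m/s.

31 m/s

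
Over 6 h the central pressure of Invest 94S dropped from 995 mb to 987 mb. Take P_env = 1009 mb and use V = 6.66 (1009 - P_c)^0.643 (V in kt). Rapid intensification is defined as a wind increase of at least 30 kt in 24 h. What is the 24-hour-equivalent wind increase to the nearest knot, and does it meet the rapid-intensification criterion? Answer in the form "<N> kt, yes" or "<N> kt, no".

V₁: ΔP = 14, V ≈ 6.66 × 14^0.643 ≈ 36.34 kt.
V₂: ΔP = 22, V ≈ 6.66 × 22^0.643 ≈ 48.60 kt.
ΔV over 6 h = 12.26 kt → 24 h equivalent = 12.26 × 24/6 ≈ 49.04 kt.
49 kt ≥ 30 kt ⇒ rapid intensification.

49 kt, yes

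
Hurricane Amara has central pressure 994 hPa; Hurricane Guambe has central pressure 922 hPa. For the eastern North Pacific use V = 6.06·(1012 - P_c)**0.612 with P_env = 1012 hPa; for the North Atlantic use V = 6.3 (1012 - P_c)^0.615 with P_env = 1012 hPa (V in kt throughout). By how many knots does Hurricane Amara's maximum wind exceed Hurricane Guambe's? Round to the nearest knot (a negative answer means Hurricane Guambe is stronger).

Hurricane Amara: ΔP = 18; V ≈ 6.06 × 18^0.612 ≈ 35.54 kt.
Hurricane Guambe: ΔP = 90; V ≈ 6.3 × 90^0.615 ≈ 100.28 kt.
Difference ≈ 35.54 − 100.28 = -64.74 → -65 kt.

-65 kt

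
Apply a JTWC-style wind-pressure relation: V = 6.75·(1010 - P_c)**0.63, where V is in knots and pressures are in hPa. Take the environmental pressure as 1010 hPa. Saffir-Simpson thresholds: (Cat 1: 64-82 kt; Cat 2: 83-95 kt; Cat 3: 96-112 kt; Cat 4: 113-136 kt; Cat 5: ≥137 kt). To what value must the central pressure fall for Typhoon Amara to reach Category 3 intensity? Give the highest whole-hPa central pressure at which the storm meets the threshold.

Category 3 begins at V = 96 kt.
Required ΔP = (96/6.75)^(1/0.63) = 14.222^1.587 ≈ 67.62 hPa.
P_c ≤ 1010 − 67.62 = 942.38, so the highest integer P_c is 942 hPa.

942 hPa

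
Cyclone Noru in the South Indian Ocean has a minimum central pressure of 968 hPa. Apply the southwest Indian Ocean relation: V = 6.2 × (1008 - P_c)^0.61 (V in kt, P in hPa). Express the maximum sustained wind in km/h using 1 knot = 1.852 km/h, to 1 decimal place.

109.0 km/h

ΔP = 1008 − 968 = 40 hPa.
V ≈ 6.2 × 40^0.61 = 6.2 × 9.490 ≈ 58.837 kt.
58.837 × 1.852 ≈ 108.97 km/h → 109.0 km/h.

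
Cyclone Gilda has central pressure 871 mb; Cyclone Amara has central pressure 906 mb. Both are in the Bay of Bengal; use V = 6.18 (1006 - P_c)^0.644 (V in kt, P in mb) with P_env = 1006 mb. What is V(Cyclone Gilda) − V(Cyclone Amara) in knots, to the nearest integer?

26 kt

Cyclone Gilda: ΔP = 135; V ≈ 6.18 × 135^0.644 ≈ 145.52 kt.
Cyclone Amara: ΔP = 100; V ≈ 6.18 × 100^0.644 ≈ 119.95 kt.
Difference ≈ 145.52 − 119.95 = 25.57 → 26 kt.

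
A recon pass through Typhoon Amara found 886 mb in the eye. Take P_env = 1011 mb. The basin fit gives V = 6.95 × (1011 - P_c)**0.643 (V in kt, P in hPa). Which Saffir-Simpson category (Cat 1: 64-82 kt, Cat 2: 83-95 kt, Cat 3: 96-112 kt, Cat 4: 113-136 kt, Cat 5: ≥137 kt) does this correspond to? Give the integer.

ΔP = 1011 − 886 = 125 mb.
V ≈ 6.95 × 125^0.643 = 6.95 × 22.30 ≈ 155 kt.
155 kt falls in the Category 5 band.

5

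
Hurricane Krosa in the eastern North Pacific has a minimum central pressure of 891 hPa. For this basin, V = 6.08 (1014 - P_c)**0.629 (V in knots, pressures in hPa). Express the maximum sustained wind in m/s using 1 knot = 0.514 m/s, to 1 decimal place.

64.5 m/s

ΔP = 1014 − 891 = 123 hPa.
V ≈ 6.08 × 123^0.629 = 6.08 × 20.632 ≈ 125.445 kt.
125.445 × 0.514 ≈ 64.48 m/s → 64.5 m/s.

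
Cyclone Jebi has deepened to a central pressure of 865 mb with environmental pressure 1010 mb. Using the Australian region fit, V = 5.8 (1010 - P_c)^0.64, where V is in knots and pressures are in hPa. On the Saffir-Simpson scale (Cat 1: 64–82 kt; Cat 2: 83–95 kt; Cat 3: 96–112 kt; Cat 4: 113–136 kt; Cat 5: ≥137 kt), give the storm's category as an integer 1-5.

5

ΔP = 1010 − 865 = 145 mb.
V ≈ 5.8 × 145^0.64 = 5.8 × 24.17 ≈ 140 kt.
140 kt falls in the Category 5 band.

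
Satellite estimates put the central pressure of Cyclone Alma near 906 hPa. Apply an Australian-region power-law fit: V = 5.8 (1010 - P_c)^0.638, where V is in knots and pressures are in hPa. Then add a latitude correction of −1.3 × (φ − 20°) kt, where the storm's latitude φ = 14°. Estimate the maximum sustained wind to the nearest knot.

ΔP = 1010 − 906 = 104 hPa.
104^0.638 ≈ 19.358.
V ≈ 5.8 × 19.358 ≈ 112.3 kt.
Latitude correction: −1.3 × (14 − 20) = 7.8 kt.
Corrected V ≈ 120.1 kt → 120 kt.

120 kt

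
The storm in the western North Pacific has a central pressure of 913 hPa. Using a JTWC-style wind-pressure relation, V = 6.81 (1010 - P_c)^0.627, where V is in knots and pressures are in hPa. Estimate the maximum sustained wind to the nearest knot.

ΔP = 1010 − 913 = 97 hPa.
97^0.627 ≈ 17.608.
V ≈ 6.81 × 17.608 ≈ 119.9 kt.

120 kt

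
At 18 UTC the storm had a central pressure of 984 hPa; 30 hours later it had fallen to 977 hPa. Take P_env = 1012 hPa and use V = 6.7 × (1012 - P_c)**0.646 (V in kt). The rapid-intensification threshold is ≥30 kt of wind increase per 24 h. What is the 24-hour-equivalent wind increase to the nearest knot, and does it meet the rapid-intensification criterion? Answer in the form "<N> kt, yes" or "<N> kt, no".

V₁: ΔP = 28, V ≈ 6.7 × 28^0.646 ≈ 57.67 kt.
V₂: ΔP = 35, V ≈ 6.7 × 35^0.646 ≈ 66.61 kt.
ΔV over 30 h = 8.94 kt → 24 h equivalent = 8.94 × 24/30 ≈ 7.15 kt.
7 kt < 30 kt ⇒ not rapid intensification.

7 kt, no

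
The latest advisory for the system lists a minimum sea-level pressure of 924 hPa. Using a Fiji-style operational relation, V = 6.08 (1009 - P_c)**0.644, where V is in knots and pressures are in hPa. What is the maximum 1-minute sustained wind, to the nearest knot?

106 kt

ΔP = 1009 − 924 = 85 hPa.
85^0.644 ≈ 17.480.
V ≈ 6.08 × 17.480 ≈ 106.3 kt.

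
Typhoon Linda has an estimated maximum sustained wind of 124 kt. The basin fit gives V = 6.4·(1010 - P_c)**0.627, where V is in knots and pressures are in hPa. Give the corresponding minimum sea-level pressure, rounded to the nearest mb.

ΔP = (V / 6.4)^(1/0.627) = (124/6.4)^1.595.
124/6.4 = 19.375; 19.375^1.595 ≈ 112.98 mb.
P_c = 1010 − 112.98 = 897.02 ≈ 897 mb.

897 mb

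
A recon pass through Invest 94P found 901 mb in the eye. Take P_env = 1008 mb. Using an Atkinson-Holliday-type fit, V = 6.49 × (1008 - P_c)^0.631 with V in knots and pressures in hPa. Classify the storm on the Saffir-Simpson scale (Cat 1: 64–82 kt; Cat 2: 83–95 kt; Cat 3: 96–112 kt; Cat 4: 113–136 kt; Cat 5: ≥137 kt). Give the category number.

4

ΔP = 1008 − 901 = 107 mb.
V ≈ 6.49 × 107^0.631 = 6.49 × 19.08 ≈ 124 kt.
124 kt falls in the Category 4 band.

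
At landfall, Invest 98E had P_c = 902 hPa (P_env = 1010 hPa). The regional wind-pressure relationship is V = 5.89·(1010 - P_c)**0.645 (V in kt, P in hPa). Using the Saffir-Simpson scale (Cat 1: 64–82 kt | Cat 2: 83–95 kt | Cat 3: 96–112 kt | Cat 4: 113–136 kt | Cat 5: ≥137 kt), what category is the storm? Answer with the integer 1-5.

ΔP = 1010 − 902 = 108 hPa.
V ≈ 5.89 × 108^0.645 = 5.89 × 20.49 ≈ 121 kt.
121 kt falls in the Category 4 band.

4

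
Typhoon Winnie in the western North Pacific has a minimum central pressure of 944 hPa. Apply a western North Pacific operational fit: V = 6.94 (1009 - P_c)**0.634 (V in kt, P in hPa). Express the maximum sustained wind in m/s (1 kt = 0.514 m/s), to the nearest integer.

ΔP = 1009 − 944 = 65 hPa.
V ≈ 6.94 × 65^0.634 = 6.94 × 14.105 ≈ 97.892 kt.
97.892 × 0.514 ≈ 50.32 m/s → 50 m/s.

50 m/s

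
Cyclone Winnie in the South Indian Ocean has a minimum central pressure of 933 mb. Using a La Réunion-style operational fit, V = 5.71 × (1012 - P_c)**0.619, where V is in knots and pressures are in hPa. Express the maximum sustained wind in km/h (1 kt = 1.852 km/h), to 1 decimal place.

158.1 km/h

ΔP = 1012 − 933 = 79 mb.
V ≈ 5.71 × 79^0.619 = 5.71 × 14.950 ≈ 85.363 kt.
85.363 × 1.852 ≈ 158.09 km/h → 158.1 km/h.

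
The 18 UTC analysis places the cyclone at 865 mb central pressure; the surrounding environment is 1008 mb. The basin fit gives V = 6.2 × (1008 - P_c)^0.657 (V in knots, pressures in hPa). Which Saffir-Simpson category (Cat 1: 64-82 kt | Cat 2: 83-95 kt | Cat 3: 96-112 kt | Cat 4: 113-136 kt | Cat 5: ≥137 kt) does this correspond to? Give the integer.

5

ΔP = 1008 − 865 = 143 mb.
V ≈ 6.2 × 143^0.657 = 6.2 × 26.06 ≈ 162 kt.
162 kt falls in the Category 5 band.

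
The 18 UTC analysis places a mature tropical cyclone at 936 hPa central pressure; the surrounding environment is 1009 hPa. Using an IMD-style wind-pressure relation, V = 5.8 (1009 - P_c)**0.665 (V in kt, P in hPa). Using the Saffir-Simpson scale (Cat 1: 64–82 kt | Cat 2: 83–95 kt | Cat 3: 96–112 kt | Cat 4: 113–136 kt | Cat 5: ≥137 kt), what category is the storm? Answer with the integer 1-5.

3

ΔP = 1009 − 936 = 73 hPa.
V ≈ 5.8 × 73^0.665 = 5.8 × 17.34 ≈ 101 kt.
101 kt falls in the Category 3 band.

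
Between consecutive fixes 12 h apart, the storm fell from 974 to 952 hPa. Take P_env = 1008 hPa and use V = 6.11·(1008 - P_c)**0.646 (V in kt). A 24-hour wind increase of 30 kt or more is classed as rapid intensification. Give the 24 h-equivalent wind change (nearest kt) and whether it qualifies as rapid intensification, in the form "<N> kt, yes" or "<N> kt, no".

V₁: ΔP = 34, V ≈ 6.11 × 34^0.646 ≈ 59.62 kt.
V₂: ΔP = 56, V ≈ 6.11 × 56^0.646 ≈ 82.29 kt.
ΔV over 12 h = 22.67 kt → 24 h equivalent = 22.67 × 24/12 ≈ 45.34 kt.
45 kt ≥ 30 kt ⇒ rapid intensification.

45 kt, yes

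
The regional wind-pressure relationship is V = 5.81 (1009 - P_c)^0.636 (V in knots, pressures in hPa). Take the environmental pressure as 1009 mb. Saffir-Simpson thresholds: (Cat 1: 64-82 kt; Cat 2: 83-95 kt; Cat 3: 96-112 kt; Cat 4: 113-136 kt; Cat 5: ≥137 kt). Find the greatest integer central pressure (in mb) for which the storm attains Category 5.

865 mb

Category 5 begins at V = 137 kt.
Required ΔP = (137/5.81)^(1/0.636) = 23.580^1.572 ≈ 143.91 mb.
P_c ≤ 1009 − 143.91 = 865.09, so the highest integer P_c is 865 mb.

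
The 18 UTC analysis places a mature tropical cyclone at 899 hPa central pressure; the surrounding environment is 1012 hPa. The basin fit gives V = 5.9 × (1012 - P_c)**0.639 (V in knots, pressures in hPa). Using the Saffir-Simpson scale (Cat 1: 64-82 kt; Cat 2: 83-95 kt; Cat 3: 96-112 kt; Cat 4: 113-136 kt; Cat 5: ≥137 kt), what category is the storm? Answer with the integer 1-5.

4

ΔP = 1012 − 899 = 113 hPa.
V ≈ 5.9 × 113^0.639 = 5.9 × 20.51 ≈ 121 kt.
121 kt falls in the Category 4 band.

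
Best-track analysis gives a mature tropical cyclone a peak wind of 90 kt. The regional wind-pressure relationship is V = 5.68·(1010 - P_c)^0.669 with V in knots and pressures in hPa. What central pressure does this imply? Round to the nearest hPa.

ΔP = (V / 5.68)^(1/0.669) = (90/5.68)^1.495.
90/5.68 = 15.845; 15.845^1.495 ≈ 62.17 hPa.
P_c = 1010 − 62.17 = 947.83 ≈ 948 hPa.

948 hPa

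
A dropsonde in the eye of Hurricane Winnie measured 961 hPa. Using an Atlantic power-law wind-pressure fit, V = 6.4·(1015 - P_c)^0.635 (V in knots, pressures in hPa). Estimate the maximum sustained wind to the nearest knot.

ΔP = 1015 − 961 = 54 hPa.
54^0.635 ≈ 12.591.
V ≈ 6.4 × 12.591 ≈ 80.6 kt.

81 kt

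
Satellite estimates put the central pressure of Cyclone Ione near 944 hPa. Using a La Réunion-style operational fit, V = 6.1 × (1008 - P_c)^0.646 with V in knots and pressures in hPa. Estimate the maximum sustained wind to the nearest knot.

ΔP = 1008 − 944 = 64 hPa.
64^0.646 ≈ 14.682.
V ≈ 6.1 × 14.682 ≈ 89.6 kt.

90 kt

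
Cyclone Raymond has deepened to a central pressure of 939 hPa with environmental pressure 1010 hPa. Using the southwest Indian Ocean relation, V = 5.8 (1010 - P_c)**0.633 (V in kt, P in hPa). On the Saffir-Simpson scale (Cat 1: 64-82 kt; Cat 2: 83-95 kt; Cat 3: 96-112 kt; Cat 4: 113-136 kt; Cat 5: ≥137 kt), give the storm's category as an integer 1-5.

2

ΔP = 1010 − 939 = 71 hPa.
V ≈ 5.8 × 71^0.633 = 5.8 × 14.85 ≈ 86 kt.
86 kt falls in the Category 2 band.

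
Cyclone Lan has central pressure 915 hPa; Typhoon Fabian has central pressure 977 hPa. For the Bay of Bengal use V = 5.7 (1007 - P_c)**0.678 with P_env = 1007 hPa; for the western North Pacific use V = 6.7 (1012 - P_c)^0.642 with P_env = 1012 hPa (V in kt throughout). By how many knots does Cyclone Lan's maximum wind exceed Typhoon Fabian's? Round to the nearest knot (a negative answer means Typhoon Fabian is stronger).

Cyclone Lan: ΔP = 92; V ≈ 5.7 × 92^0.678 ≈ 122.27 kt.
Typhoon Fabian: ΔP = 35; V ≈ 6.7 × 35^0.642 ≈ 65.67 kt.
Difference ≈ 122.27 − 65.67 = 56.60 → 57 kt.

57 kt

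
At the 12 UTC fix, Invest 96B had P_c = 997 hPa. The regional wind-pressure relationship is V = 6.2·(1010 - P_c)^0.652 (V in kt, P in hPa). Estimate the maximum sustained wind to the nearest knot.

ΔP = 1010 − 997 = 13 hPa.
13^0.652 ≈ 5.325.
V ≈ 6.2 × 5.325 ≈ 33.0 kt.

33 kt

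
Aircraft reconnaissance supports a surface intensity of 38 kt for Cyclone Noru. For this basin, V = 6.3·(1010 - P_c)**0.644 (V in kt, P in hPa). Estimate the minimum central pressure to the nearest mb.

994 mb

ΔP = (V / 6.3)^(1/0.644) = (38/6.3)^1.553.
38/6.3 = 6.032; 6.032^1.553 ≈ 16.29 mb.
P_c = 1010 − 16.29 = 993.71 ≈ 994 mb.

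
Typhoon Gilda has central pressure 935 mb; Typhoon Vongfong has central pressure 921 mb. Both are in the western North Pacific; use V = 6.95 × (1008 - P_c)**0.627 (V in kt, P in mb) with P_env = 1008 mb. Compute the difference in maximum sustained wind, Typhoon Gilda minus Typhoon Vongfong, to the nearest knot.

-12 kt

Typhoon Gilda: ΔP = 73; V ≈ 6.95 × 73^0.627 ≈ 102.40 kt.
Typhoon Vongfong: ΔP = 87; V ≈ 6.95 × 87^0.627 ≈ 114.30 kt.
Difference ≈ 102.40 − 114.30 = -11.90 → -12 kt.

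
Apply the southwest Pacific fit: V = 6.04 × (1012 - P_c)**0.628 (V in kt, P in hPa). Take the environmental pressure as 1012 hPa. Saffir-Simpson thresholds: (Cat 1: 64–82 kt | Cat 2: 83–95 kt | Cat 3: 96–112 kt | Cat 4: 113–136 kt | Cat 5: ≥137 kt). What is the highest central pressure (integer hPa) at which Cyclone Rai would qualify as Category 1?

969 hPa

Category 1 begins at V = 64 kt.
Required ΔP = (64/6.04)^(1/0.628) = 10.596^1.592 ≈ 42.89 hPa.
P_c ≤ 1012 − 42.89 = 969.11, so the highest integer P_c is 969 hPa.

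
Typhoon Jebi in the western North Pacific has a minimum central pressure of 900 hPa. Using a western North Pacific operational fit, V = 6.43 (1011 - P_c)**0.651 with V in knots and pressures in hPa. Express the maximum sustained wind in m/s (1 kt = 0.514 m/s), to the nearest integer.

ΔP = 1011 − 900 = 111 hPa.
V ≈ 6.43 × 111^0.651 = 6.43 × 21.454 ≈ 137.948 kt.
137.948 × 0.514 ≈ 70.91 m/s → 71 m/s.

71 m/s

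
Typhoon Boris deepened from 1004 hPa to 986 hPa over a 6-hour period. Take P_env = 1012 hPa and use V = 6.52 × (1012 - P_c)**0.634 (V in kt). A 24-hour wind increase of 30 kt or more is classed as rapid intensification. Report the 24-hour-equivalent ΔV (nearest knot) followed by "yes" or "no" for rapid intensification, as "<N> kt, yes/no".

V₁: ΔP = 8, V ≈ 6.52 × 8^0.634 ≈ 24.37 kt.
V₂: ΔP = 26, V ≈ 6.52 × 26^0.634 ≈ 51.44 kt.
ΔV over 6 h = 27.07 kt → 24 h equivalent = 27.07 × 24/6 ≈ 108.28 kt.
108 kt ≥ 30 kt ⇒ rapid intensification.

108 kt, yes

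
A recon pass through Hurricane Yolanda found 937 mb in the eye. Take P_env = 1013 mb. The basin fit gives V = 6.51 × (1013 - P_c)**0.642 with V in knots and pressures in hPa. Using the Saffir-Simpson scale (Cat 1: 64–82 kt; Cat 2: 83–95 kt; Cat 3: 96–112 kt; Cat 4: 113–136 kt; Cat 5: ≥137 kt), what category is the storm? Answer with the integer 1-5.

ΔP = 1013 − 937 = 76 mb.
V ≈ 6.51 × 76^0.642 = 6.51 × 16.12 ≈ 105 kt.
105 kt falls in the Category 3 band.

3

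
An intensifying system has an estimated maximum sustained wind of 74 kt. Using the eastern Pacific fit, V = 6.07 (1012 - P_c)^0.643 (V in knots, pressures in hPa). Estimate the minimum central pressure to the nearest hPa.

963 hPa

ΔP = (V / 6.07)^(1/0.643) = (74/6.07)^1.555.
74/6.07 = 12.191; 12.191^1.555 ≈ 48.87 hPa.
P_c = 1012 − 48.87 = 963.13 ≈ 963 hPa.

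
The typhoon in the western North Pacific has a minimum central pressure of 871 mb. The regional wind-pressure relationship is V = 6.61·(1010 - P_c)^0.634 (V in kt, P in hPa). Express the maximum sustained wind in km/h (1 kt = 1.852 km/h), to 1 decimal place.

ΔP = 1010 − 871 = 139 mb.
V ≈ 6.61 × 139^0.634 = 6.61 × 22.839 ≈ 150.964 kt.
150.964 × 1.852 ≈ 279.58 km/h → 279.6 km/h.

279.6 km/h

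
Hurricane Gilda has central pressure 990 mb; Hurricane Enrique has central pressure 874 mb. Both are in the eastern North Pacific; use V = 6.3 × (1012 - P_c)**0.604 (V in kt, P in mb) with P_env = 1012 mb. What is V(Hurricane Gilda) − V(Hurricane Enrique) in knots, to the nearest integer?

Hurricane Gilda: ΔP = 22; V ≈ 6.3 × 22^0.604 ≈ 40.75 kt.
Hurricane Enrique: ΔP = 138; V ≈ 6.3 × 138^0.604 ≈ 123.55 kt.
Difference ≈ 40.75 − 123.55 = -82.80 → -83 kt.

-83 kt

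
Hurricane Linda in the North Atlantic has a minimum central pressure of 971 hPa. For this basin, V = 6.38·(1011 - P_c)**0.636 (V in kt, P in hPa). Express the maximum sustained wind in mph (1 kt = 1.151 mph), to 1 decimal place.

ΔP = 1011 − 971 = 40 hPa.
V ≈ 6.38 × 40^0.636 = 6.38 × 10.445 ≈ 66.639 kt.
66.639 × 1.151 ≈ 76.70 mph → 76.7 mph.

76.7 mph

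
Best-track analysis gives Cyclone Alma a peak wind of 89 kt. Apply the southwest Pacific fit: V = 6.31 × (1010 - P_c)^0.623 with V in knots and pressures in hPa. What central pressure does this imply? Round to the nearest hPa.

ΔP = (V / 6.31)^(1/0.623) = (89/6.31)^1.605.
89/6.31 = 14.105; 14.105^1.605 ≈ 69.96 hPa.
P_c = 1010 − 69.96 = 940.04 ≈ 940 hPa.

940 hPa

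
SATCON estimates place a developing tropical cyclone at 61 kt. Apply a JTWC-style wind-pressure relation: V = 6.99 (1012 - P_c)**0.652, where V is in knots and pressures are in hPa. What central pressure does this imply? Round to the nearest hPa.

984 hPa

ΔP = (V / 6.99)^(1/0.652) = (61/6.99)^1.534.
61/6.99 = 8.727; 8.727^1.534 ≈ 27.73 hPa.
P_c = 1012 − 27.73 = 984.27 ≈ 984 hPa.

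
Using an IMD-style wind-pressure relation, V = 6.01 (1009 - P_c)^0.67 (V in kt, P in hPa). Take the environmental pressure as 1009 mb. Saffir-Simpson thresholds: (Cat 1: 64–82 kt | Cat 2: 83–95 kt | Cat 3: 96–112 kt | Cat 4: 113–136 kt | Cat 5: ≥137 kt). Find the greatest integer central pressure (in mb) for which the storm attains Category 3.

Category 3 begins at V = 96 kt.
Required ΔP = (96/6.01)^(1/0.67) = 15.973^1.493 ≈ 62.53 mb.
P_c ≤ 1009 − 62.53 = 946.47, so the highest integer P_c is 946 mb.

946 mb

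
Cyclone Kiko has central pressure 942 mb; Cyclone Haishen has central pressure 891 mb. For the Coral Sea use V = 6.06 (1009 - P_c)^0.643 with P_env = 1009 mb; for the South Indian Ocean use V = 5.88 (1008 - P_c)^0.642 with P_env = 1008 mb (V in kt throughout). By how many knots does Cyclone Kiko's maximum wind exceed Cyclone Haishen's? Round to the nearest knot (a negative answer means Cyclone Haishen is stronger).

Cyclone Kiko: ΔP = 67; V ≈ 6.06 × 67^0.643 ≈ 90.50 kt.
Cyclone Haishen: ΔP = 117; V ≈ 5.88 × 117^0.642 ≈ 125.07 kt.
Difference ≈ 90.50 − 125.07 = -34.57 → -35 kt.

-35 kt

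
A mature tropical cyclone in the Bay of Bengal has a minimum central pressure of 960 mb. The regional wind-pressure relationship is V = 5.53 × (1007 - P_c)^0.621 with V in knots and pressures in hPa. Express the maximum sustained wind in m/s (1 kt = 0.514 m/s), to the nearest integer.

ΔP = 1007 − 960 = 47 mb.
V ≈ 5.53 × 47^0.621 = 5.53 × 10.924 ≈ 60.408 kt.
60.408 × 0.514 ≈ 31.05 m/s → 31 m/s.

31 m/s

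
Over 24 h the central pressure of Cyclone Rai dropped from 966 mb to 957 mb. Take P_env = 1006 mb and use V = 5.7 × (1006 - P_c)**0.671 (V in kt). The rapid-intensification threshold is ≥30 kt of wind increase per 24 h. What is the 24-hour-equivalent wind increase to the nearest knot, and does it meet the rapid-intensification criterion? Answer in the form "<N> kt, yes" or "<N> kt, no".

V₁: ΔP = 40, V ≈ 5.7 × 40^0.671 ≈ 67.74 kt.
V₂: ΔP = 49, V ≈ 5.7 × 49^0.671 ≈ 77.62 kt.
ΔV over 24 h = 9.88 kt → 24 h equivalent = 9.88 × 24/24 ≈ 9.88 kt.
10 kt < 30 kt ⇒ not rapid intensification.

10 kt, no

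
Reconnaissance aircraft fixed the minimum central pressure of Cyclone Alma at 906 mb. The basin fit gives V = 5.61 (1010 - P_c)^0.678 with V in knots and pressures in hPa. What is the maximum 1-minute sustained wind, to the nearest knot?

131 kt

ΔP = 1010 − 906 = 104 mb.
104^0.678 ≈ 23.310.
V ≈ 5.61 × 23.310 ≈ 130.8 kt.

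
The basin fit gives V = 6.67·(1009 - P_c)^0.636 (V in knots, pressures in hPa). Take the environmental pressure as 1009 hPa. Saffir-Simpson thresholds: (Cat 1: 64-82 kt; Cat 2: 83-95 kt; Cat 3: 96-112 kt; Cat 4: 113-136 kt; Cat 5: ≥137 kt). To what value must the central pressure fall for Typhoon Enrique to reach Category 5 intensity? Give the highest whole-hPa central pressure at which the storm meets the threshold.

893 hPa

Category 5 begins at V = 137 kt.
Required ΔP = (137/6.67)^(1/0.636) = 20.540^1.572 ≈ 115.83 hPa.
P_c ≤ 1009 − 115.83 = 893.17, so the highest integer P_c is 893 hPa.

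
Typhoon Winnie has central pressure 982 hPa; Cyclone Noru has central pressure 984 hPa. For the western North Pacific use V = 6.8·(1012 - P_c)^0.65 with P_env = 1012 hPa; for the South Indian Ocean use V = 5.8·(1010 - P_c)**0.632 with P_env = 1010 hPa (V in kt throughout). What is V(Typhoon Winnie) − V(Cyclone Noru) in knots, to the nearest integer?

17 kt

Typhoon Winnie: ΔP = 30; V ≈ 6.8 × 30^0.65 ≈ 62.04 kt.
Cyclone Noru: ΔP = 26; V ≈ 5.8 × 26^0.632 ≈ 45.47 kt.
Difference ≈ 62.04 − 45.47 = 16.57 → 17 kt.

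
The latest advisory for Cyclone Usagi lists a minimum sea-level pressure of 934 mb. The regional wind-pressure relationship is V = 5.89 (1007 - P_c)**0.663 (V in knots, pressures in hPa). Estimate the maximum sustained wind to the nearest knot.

ΔP = 1007 − 934 = 73 mb.
73^0.663 ≈ 17.194.
V ≈ 5.89 × 17.194 ≈ 101.3 kt.

101 kt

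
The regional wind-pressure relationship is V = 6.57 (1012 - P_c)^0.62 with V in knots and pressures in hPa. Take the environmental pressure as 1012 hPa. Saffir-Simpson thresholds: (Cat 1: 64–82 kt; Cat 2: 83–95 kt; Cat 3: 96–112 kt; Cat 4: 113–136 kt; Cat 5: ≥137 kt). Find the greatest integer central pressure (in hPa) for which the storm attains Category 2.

952 hPa

Category 2 begins at V = 83 kt.
Required ΔP = (83/6.57)^(1/0.62) = 12.633^1.613 ≈ 59.79 hPa.
P_c ≤ 1012 − 59.79 = 952.21, so the highest integer P_c is 952 hPa.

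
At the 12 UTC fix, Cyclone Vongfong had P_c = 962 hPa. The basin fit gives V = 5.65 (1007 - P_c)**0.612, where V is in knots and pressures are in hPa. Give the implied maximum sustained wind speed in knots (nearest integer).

ΔP = 1007 − 962 = 45 hPa.
45^0.612 ≈ 10.275.
V ≈ 5.65 × 10.275 ≈ 58.1 kt.

58 kt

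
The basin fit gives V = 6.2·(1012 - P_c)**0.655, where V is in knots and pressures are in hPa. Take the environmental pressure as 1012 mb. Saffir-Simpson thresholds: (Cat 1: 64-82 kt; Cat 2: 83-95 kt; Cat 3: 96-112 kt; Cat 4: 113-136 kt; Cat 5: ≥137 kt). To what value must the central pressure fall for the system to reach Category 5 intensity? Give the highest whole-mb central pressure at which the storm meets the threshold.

Category 5 begins at V = 137 kt.
Required ΔP = (137/6.2)^(1/0.655) = 22.097^1.527 ≈ 112.83 mb.
P_c ≤ 1012 − 112.83 = 899.17, so the highest integer P_c is 899 mb.

899 mb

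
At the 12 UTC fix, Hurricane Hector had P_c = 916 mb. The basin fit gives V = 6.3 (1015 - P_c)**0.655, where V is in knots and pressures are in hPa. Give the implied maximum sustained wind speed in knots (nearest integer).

128 kt

ΔP = 1015 − 916 = 99 mb.
99^0.655 ≈ 20.283.
V ≈ 6.3 × 20.283 ≈ 127.8 kt.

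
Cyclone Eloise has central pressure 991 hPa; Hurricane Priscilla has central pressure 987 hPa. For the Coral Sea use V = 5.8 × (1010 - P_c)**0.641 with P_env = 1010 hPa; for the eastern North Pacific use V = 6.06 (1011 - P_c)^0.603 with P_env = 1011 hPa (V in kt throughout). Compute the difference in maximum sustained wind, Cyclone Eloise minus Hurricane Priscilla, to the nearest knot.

-3 kt

Cyclone Eloise: ΔP = 19; V ≈ 5.8 × 19^0.641 ≈ 38.29 kt.
Hurricane Priscilla: ΔP = 24; V ≈ 6.06 × 24^0.603 ≈ 41.19 kt.
Difference ≈ 38.29 − 41.19 = -2.90 → -3 kt.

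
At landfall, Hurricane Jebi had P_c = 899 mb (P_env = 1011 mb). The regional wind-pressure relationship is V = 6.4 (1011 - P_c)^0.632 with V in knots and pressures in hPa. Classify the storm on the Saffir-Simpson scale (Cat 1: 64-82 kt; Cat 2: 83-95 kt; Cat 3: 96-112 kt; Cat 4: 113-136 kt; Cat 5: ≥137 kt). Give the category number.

4

ΔP = 1011 − 899 = 112 mb.
V ≈ 6.4 × 112^0.632 = 6.4 × 19.73 ≈ 126 kt.
126 kt falls in the Category 4 band.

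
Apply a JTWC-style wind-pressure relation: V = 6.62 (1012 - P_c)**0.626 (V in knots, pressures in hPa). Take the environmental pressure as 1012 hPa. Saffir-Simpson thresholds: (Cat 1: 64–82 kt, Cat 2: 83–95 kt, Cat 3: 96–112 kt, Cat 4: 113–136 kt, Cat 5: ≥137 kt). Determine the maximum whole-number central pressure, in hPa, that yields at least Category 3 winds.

940 hPa

Category 3 begins at V = 96 kt.
Required ΔP = (96/6.62)^(1/0.626) = 14.502^1.597 ≈ 71.66 hPa.
P_c ≤ 1012 − 71.66 = 940.34, so the highest integer P_c is 940 hPa.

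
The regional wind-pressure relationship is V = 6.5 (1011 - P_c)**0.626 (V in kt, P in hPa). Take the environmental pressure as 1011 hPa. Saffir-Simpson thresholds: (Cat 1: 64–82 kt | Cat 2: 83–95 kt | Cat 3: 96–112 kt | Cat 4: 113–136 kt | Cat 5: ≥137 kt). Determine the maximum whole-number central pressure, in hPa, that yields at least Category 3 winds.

937 hPa

Category 3 begins at V = 96 kt.
Required ΔP = (96/6.5)^(1/0.626) = 14.769^1.597 ≈ 73.79 hPa.
P_c ≤ 1011 − 73.79 = 937.21, so the highest integer P_c is 937 hPa.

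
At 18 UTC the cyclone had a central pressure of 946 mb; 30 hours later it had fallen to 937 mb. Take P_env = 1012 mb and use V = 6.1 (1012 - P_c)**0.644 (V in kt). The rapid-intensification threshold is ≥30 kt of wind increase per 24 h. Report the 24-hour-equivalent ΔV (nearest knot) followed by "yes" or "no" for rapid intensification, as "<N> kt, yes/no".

6 kt, no

V₁: ΔP = 66, V ≈ 6.1 × 66^0.644 ≈ 90.60 kt.
V₂: ΔP = 75, V ≈ 6.1 × 75^0.644 ≈ 98.37 kt.
ΔV over 30 h = 7.77 kt → 24 h equivalent = 7.77 × 24/30 ≈ 6.22 kt.
6 kt < 30 kt ⇒ not rapid intensification.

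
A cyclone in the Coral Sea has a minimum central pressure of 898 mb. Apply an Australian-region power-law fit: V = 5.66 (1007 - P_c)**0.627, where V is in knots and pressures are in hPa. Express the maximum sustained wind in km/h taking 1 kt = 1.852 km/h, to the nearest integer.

ΔP = 1007 − 898 = 109 mb.
V ≈ 5.66 × 109^0.627 = 5.66 × 18.944 ≈ 107.222 kt.
107.222 × 1.852 ≈ 198.57 km/h → 199 km/h.

199 km/h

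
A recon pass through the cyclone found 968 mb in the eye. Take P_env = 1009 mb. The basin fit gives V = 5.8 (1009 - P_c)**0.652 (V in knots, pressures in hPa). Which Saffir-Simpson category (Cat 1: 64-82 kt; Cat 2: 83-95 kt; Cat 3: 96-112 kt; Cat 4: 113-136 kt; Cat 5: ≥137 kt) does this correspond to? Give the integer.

1

ΔP = 1009 − 968 = 41 mb.
V ≈ 5.8 × 41^0.652 = 5.8 × 11.26 ≈ 65 kt.
65 kt falls in the Category 1 band.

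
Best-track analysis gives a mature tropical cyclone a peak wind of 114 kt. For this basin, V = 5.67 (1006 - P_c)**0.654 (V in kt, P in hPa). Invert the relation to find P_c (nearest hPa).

ΔP = (V / 5.67)^(1/0.654) = (114/5.67)^1.529.
114/5.67 = 20.106; 20.106^1.529 ≈ 98.37 hPa.
P_c = 1006 − 98.37 = 907.63 ≈ 908 hPa.

908 hPa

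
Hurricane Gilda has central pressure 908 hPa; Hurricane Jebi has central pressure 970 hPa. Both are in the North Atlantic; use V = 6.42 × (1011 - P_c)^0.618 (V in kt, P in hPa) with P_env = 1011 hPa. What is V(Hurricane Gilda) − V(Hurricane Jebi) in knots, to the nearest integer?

49 kt

Hurricane Gilda: ΔP = 103; V ≈ 6.42 × 103^0.618 ≈ 112.58 kt.
Hurricane Jebi: ΔP = 41; V ≈ 6.42 × 41^0.618 ≈ 63.71 kt.
Difference ≈ 112.58 − 63.71 = 48.87 → 49 kt.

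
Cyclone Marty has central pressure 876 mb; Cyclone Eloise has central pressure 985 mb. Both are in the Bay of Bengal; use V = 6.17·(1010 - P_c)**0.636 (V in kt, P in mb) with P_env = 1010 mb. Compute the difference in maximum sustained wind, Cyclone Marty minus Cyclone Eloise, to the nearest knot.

Cyclone Marty: ΔP = 134; V ≈ 6.17 × 134^0.636 ≈ 139.03 kt.
Cyclone Eloise: ΔP = 25; V ≈ 6.17 × 25^0.636 ≈ 47.79 kt.
Difference ≈ 139.03 − 47.79 = 91.24 → 91 kt.

91 kt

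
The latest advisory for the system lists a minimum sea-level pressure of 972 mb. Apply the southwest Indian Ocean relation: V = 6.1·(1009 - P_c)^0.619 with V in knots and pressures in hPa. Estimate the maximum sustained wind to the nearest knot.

ΔP = 1009 − 972 = 37 mb.
37^0.619 ≈ 9.348.
V ≈ 6.1 × 9.348 ≈ 57.0 kt.

57 kt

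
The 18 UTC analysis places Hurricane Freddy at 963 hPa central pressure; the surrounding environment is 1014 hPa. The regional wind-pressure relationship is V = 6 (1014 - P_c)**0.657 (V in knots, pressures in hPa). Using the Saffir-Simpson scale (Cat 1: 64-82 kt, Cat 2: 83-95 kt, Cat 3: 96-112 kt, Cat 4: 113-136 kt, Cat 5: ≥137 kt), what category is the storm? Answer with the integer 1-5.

1

ΔP = 1014 − 963 = 51 hPa.
V ≈ 6 × 51^0.657 = 6 × 13.24 ≈ 79 kt.
79 kt falls in the Category 1 band.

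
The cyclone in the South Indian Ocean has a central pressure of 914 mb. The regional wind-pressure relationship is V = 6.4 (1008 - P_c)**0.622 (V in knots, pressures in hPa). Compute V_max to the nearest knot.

ΔP = 1008 − 914 = 94 mb.
94^0.622 ≈ 16.877.
V ≈ 6.4 × 16.877 ≈ 108.0 kt.

108 kt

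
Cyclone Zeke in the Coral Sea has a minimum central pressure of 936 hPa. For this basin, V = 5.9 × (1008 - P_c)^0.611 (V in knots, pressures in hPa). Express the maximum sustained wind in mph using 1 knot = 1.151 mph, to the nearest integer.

93 mph

ΔP = 1008 − 936 = 72 hPa.
V ≈ 5.9 × 72^0.611 = 5.9 × 13.640 ≈ 80.479 kt.
80.479 × 1.151 ≈ 92.63 mph → 93 mph.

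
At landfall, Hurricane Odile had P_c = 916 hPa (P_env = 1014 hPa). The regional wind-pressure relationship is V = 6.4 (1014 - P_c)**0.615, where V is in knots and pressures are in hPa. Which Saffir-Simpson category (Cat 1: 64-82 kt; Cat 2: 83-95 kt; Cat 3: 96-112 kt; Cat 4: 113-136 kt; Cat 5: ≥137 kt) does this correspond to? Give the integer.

ΔP = 1014 − 916 = 98 hPa.
V ≈ 6.4 × 98^0.615 = 6.4 × 16.77 ≈ 107 kt.
107 kt falls in the Category 3 band.

3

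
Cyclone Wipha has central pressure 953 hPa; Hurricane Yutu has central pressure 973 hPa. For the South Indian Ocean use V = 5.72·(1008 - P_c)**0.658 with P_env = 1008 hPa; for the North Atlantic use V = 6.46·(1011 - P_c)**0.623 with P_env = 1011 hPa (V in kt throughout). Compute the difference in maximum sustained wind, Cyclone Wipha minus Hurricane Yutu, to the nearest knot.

Cyclone Wipha: ΔP = 55; V ≈ 5.72 × 55^0.658 ≈ 79.90 kt.
Hurricane Yutu: ΔP = 38; V ≈ 6.46 × 38^0.623 ≈ 62.29 kt.
Difference ≈ 79.90 − 62.29 = 17.61 → 18 kt.

18 kt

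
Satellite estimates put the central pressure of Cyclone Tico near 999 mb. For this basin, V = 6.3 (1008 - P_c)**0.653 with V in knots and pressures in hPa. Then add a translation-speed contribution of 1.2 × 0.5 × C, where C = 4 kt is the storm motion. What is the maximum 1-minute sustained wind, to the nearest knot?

ΔP = 1008 − 999 = 9 mb.
9^0.653 ≈ 4.199.
V ≈ 6.3 × 4.199 ≈ 26.5 kt.
Translation term: 1.2 × 0.5 × 4 = 2.4 kt.
Corrected V ≈ 28.9 kt → 29 kt.

29 kt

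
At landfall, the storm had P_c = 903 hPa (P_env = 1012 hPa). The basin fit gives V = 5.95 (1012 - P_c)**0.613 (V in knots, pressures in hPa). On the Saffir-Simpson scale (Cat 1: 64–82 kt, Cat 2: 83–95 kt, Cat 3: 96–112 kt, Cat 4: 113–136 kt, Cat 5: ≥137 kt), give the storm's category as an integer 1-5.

3

ΔP = 1012 − 903 = 109 hPa.
V ≈ 5.95 × 109^0.613 = 5.95 × 17.74 ≈ 106 kt.
106 kt falls in the Category 3 band.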